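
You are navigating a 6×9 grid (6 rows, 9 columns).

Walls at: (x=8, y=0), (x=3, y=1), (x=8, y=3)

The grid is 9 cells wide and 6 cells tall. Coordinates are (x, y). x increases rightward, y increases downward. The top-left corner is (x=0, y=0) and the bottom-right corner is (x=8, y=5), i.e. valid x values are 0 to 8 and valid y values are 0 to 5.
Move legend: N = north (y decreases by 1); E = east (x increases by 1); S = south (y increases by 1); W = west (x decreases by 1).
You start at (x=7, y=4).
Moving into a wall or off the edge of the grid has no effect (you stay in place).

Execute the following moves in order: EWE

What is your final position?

Answer: Final position: (x=8, y=4)

Derivation:
Start: (x=7, y=4)
  E (east): (x=7, y=4) -> (x=8, y=4)
  W (west): (x=8, y=4) -> (x=7, y=4)
  E (east): (x=7, y=4) -> (x=8, y=4)
Final: (x=8, y=4)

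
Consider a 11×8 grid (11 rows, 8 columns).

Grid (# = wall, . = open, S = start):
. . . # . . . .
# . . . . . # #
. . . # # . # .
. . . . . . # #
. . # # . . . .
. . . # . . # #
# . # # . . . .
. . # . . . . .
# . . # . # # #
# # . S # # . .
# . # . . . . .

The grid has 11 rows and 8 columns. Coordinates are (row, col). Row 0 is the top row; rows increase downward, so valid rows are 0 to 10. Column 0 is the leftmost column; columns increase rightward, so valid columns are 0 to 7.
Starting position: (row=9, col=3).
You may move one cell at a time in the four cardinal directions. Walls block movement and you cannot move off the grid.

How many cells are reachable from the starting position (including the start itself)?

Answer: Reachable cells: 57

Derivation:
BFS flood-fill from (row=9, col=3):
  Distance 0: (row=9, col=3)
  Distance 1: (row=9, col=2), (row=10, col=3)
  Distance 2: (row=8, col=2), (row=10, col=4)
  Distance 3: (row=8, col=1), (row=10, col=5)
  Distance 4: (row=7, col=1), (row=10, col=6)
  Distance 5: (row=6, col=1), (row=7, col=0), (row=9, col=6), (row=10, col=7)
  Distance 6: (row=5, col=1), (row=9, col=7)
  Distance 7: (row=4, col=1), (row=5, col=0), (row=5, col=2)
  Distance 8: (row=3, col=1), (row=4, col=0)
  Distance 9: (row=2, col=1), (row=3, col=0), (row=3, col=2)
  Distance 10: (row=1, col=1), (row=2, col=0), (row=2, col=2), (row=3, col=3)
  Distance 11: (row=0, col=1), (row=1, col=2), (row=3, col=4)
  Distance 12: (row=0, col=0), (row=0, col=2), (row=1, col=3), (row=3, col=5), (row=4, col=4)
  Distance 13: (row=1, col=4), (row=2, col=5), (row=4, col=5), (row=5, col=4)
  Distance 14: (row=0, col=4), (row=1, col=5), (row=4, col=6), (row=5, col=5), (row=6, col=4)
  Distance 15: (row=0, col=5), (row=4, col=7), (row=6, col=5), (row=7, col=4)
  Distance 16: (row=0, col=6), (row=6, col=6), (row=7, col=3), (row=7, col=5), (row=8, col=4)
  Distance 17: (row=0, col=7), (row=6, col=7), (row=7, col=6)
  Distance 18: (row=7, col=7)
Total reachable: 57 (grid has 59 open cells total)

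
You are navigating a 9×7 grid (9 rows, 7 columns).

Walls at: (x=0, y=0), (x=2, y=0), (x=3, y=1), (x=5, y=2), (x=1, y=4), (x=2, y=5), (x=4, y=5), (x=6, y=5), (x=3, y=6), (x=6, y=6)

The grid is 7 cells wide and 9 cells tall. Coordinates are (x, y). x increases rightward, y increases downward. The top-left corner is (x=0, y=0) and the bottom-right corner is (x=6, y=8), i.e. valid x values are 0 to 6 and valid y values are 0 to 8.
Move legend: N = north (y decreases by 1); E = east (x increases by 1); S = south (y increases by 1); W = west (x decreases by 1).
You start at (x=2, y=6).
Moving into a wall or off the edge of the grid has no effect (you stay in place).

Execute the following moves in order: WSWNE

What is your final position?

Answer: Final position: (x=1, y=6)

Derivation:
Start: (x=2, y=6)
  W (west): (x=2, y=6) -> (x=1, y=6)
  S (south): (x=1, y=6) -> (x=1, y=7)
  W (west): (x=1, y=7) -> (x=0, y=7)
  N (north): (x=0, y=7) -> (x=0, y=6)
  E (east): (x=0, y=6) -> (x=1, y=6)
Final: (x=1, y=6)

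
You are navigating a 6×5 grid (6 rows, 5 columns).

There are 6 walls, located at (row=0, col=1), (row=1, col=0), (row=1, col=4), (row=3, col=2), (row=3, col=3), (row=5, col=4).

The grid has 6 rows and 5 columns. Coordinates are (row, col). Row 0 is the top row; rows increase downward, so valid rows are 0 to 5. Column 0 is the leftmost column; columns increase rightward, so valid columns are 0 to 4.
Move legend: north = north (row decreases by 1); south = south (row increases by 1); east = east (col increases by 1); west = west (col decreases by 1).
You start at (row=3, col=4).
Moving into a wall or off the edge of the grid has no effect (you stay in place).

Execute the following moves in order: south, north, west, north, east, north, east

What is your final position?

Answer: Final position: (row=2, col=4)

Derivation:
Start: (row=3, col=4)
  south (south): (row=3, col=4) -> (row=4, col=4)
  north (north): (row=4, col=4) -> (row=3, col=4)
  west (west): blocked, stay at (row=3, col=4)
  north (north): (row=3, col=4) -> (row=2, col=4)
  east (east): blocked, stay at (row=2, col=4)
  north (north): blocked, stay at (row=2, col=4)
  east (east): blocked, stay at (row=2, col=4)
Final: (row=2, col=4)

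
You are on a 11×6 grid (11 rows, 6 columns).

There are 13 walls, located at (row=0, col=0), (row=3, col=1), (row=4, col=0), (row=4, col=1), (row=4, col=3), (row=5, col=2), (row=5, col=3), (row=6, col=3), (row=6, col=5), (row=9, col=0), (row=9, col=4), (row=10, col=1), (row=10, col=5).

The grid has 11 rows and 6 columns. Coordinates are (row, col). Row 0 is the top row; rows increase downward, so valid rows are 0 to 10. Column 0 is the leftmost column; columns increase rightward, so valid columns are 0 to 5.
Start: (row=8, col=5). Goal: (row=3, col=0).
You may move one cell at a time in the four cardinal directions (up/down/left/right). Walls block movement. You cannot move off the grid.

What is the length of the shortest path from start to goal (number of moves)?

BFS from (row=8, col=5) until reaching (row=3, col=0):
  Distance 0: (row=8, col=5)
  Distance 1: (row=7, col=5), (row=8, col=4), (row=9, col=5)
  Distance 2: (row=7, col=4), (row=8, col=3)
  Distance 3: (row=6, col=4), (row=7, col=3), (row=8, col=2), (row=9, col=3)
  Distance 4: (row=5, col=4), (row=7, col=2), (row=8, col=1), (row=9, col=2), (row=10, col=3)
  Distance 5: (row=4, col=4), (row=5, col=5), (row=6, col=2), (row=7, col=1), (row=8, col=0), (row=9, col=1), (row=10, col=2), (row=10, col=4)
  Distance 6: (row=3, col=4), (row=4, col=5), (row=6, col=1), (row=7, col=0)
  Distance 7: (row=2, col=4), (row=3, col=3), (row=3, col=5), (row=5, col=1), (row=6, col=0)
  Distance 8: (row=1, col=4), (row=2, col=3), (row=2, col=5), (row=3, col=2), (row=5, col=0)
  Distance 9: (row=0, col=4), (row=1, col=3), (row=1, col=5), (row=2, col=2), (row=4, col=2)
  Distance 10: (row=0, col=3), (row=0, col=5), (row=1, col=2), (row=2, col=1)
  Distance 11: (row=0, col=2), (row=1, col=1), (row=2, col=0)
  Distance 12: (row=0, col=1), (row=1, col=0), (row=3, col=0)  <- goal reached here
One shortest path (12 moves): (row=8, col=5) -> (row=8, col=4) -> (row=7, col=4) -> (row=6, col=4) -> (row=5, col=4) -> (row=4, col=4) -> (row=3, col=4) -> (row=3, col=3) -> (row=3, col=2) -> (row=2, col=2) -> (row=2, col=1) -> (row=2, col=0) -> (row=3, col=0)

Answer: Shortest path length: 12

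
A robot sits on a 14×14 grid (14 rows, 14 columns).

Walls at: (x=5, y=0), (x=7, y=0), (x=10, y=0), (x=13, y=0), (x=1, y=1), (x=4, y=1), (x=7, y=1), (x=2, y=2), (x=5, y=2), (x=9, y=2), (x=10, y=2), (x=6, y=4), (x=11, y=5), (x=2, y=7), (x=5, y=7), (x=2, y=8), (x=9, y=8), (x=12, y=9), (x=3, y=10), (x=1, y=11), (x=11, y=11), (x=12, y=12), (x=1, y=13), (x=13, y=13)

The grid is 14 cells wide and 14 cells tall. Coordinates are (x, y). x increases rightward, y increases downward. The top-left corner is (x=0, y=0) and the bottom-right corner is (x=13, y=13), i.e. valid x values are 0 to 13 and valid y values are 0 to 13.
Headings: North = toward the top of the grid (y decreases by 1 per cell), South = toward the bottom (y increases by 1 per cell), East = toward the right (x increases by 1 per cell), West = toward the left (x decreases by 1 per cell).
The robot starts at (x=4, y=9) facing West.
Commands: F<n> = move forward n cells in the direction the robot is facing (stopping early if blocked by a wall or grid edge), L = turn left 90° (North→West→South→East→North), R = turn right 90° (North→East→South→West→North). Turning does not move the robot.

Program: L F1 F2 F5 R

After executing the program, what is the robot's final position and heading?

Answer: Final position: (x=4, y=13), facing West

Derivation:
Start: (x=4, y=9), facing West
  L: turn left, now facing South
  F1: move forward 1, now at (x=4, y=10)
  F2: move forward 2, now at (x=4, y=12)
  F5: move forward 1/5 (blocked), now at (x=4, y=13)
  R: turn right, now facing West
Final: (x=4, y=13), facing West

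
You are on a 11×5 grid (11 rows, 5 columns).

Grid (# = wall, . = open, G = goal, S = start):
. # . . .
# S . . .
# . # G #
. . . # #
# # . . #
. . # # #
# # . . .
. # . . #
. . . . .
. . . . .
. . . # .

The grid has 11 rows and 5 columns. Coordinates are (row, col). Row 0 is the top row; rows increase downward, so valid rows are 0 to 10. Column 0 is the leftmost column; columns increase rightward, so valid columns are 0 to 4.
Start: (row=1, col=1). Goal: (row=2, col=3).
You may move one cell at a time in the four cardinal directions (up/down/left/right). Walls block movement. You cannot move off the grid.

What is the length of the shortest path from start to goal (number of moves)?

Answer: Shortest path length: 3

Derivation:
BFS from (row=1, col=1) until reaching (row=2, col=3):
  Distance 0: (row=1, col=1)
  Distance 1: (row=1, col=2), (row=2, col=1)
  Distance 2: (row=0, col=2), (row=1, col=3), (row=3, col=1)
  Distance 3: (row=0, col=3), (row=1, col=4), (row=2, col=3), (row=3, col=0), (row=3, col=2)  <- goal reached here
One shortest path (3 moves): (row=1, col=1) -> (row=1, col=2) -> (row=1, col=3) -> (row=2, col=3)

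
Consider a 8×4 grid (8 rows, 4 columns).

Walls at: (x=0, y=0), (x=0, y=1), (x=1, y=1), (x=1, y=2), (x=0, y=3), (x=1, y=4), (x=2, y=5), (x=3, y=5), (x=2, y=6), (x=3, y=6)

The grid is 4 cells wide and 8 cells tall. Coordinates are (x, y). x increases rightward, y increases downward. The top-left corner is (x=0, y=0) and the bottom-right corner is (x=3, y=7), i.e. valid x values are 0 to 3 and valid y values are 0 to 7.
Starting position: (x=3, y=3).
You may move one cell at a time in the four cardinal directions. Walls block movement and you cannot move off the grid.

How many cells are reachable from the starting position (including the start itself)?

Answer: Reachable cells: 12

Derivation:
BFS flood-fill from (x=3, y=3):
  Distance 0: (x=3, y=3)
  Distance 1: (x=3, y=2), (x=2, y=3), (x=3, y=4)
  Distance 2: (x=3, y=1), (x=2, y=2), (x=1, y=3), (x=2, y=4)
  Distance 3: (x=3, y=0), (x=2, y=1)
  Distance 4: (x=2, y=0)
  Distance 5: (x=1, y=0)
Total reachable: 12 (grid has 22 open cells total)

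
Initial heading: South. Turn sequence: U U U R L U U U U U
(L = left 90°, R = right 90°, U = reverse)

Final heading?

Start: South
  U (U-turn (180°)) -> North
  U (U-turn (180°)) -> South
  U (U-turn (180°)) -> North
  R (right (90° clockwise)) -> East
  L (left (90° counter-clockwise)) -> North
  U (U-turn (180°)) -> South
  U (U-turn (180°)) -> North
  U (U-turn (180°)) -> South
  U (U-turn (180°)) -> North
  U (U-turn (180°)) -> South
Final: South

Answer: Final heading: South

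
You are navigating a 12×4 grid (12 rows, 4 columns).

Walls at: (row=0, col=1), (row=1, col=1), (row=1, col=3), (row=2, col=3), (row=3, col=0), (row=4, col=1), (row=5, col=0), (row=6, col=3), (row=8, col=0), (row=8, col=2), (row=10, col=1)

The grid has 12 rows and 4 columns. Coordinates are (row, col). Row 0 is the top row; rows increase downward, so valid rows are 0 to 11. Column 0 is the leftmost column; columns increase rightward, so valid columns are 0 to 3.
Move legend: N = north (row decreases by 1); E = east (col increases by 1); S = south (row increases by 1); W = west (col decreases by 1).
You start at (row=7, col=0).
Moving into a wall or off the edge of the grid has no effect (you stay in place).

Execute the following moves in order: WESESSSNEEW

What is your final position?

Answer: Final position: (row=8, col=1)

Derivation:
Start: (row=7, col=0)
  W (west): blocked, stay at (row=7, col=0)
  E (east): (row=7, col=0) -> (row=7, col=1)
  S (south): (row=7, col=1) -> (row=8, col=1)
  E (east): blocked, stay at (row=8, col=1)
  S (south): (row=8, col=1) -> (row=9, col=1)
  S (south): blocked, stay at (row=9, col=1)
  S (south): blocked, stay at (row=9, col=1)
  N (north): (row=9, col=1) -> (row=8, col=1)
  E (east): blocked, stay at (row=8, col=1)
  E (east): blocked, stay at (row=8, col=1)
  W (west): blocked, stay at (row=8, col=1)
Final: (row=8, col=1)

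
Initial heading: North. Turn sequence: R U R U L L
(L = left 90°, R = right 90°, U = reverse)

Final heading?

Answer: Final heading: North

Derivation:
Start: North
  R (right (90° clockwise)) -> East
  U (U-turn (180°)) -> West
  R (right (90° clockwise)) -> North
  U (U-turn (180°)) -> South
  L (left (90° counter-clockwise)) -> East
  L (left (90° counter-clockwise)) -> North
Final: North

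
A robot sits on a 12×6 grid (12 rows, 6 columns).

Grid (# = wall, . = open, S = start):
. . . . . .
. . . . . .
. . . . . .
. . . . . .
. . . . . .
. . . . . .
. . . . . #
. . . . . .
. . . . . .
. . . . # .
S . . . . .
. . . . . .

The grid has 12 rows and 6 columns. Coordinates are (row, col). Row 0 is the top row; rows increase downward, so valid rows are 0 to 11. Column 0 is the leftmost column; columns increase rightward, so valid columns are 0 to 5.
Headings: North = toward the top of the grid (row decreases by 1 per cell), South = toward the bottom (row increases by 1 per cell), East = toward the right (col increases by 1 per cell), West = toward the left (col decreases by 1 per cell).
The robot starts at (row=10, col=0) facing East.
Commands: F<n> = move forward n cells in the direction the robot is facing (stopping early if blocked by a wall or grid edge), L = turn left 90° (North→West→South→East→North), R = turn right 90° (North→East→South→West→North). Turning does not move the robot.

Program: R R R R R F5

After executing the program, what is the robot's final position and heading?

Answer: Final position: (row=11, col=0), facing South

Derivation:
Start: (row=10, col=0), facing East
  R: turn right, now facing South
  R: turn right, now facing West
  R: turn right, now facing North
  R: turn right, now facing East
  R: turn right, now facing South
  F5: move forward 1/5 (blocked), now at (row=11, col=0)
Final: (row=11, col=0), facing South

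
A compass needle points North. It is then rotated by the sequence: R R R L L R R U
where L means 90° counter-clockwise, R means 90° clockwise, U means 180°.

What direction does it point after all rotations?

Start: North
  R (right (90° clockwise)) -> East
  R (right (90° clockwise)) -> South
  R (right (90° clockwise)) -> West
  L (left (90° counter-clockwise)) -> South
  L (left (90° counter-clockwise)) -> East
  R (right (90° clockwise)) -> South
  R (right (90° clockwise)) -> West
  U (U-turn (180°)) -> East
Final: East

Answer: Final heading: East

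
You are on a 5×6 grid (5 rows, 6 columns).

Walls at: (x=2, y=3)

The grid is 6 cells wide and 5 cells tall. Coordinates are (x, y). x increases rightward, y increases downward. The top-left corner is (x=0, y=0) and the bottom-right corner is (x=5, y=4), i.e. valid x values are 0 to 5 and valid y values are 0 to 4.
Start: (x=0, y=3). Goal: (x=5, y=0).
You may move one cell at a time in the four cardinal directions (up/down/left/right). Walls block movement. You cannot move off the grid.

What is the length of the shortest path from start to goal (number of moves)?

BFS from (x=0, y=3) until reaching (x=5, y=0):
  Distance 0: (x=0, y=3)
  Distance 1: (x=0, y=2), (x=1, y=3), (x=0, y=4)
  Distance 2: (x=0, y=1), (x=1, y=2), (x=1, y=4)
  Distance 3: (x=0, y=0), (x=1, y=1), (x=2, y=2), (x=2, y=4)
  Distance 4: (x=1, y=0), (x=2, y=1), (x=3, y=2), (x=3, y=4)
  Distance 5: (x=2, y=0), (x=3, y=1), (x=4, y=2), (x=3, y=3), (x=4, y=4)
  Distance 6: (x=3, y=0), (x=4, y=1), (x=5, y=2), (x=4, y=3), (x=5, y=4)
  Distance 7: (x=4, y=0), (x=5, y=1), (x=5, y=3)
  Distance 8: (x=5, y=0)  <- goal reached here
One shortest path (8 moves): (x=0, y=3) -> (x=1, y=3) -> (x=1, y=2) -> (x=2, y=2) -> (x=3, y=2) -> (x=4, y=2) -> (x=5, y=2) -> (x=5, y=1) -> (x=5, y=0)

Answer: Shortest path length: 8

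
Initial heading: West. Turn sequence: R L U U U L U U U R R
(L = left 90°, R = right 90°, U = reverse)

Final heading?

Start: West
  R (right (90° clockwise)) -> North
  L (left (90° counter-clockwise)) -> West
  U (U-turn (180°)) -> East
  U (U-turn (180°)) -> West
  U (U-turn (180°)) -> East
  L (left (90° counter-clockwise)) -> North
  U (U-turn (180°)) -> South
  U (U-turn (180°)) -> North
  U (U-turn (180°)) -> South
  R (right (90° clockwise)) -> West
  R (right (90° clockwise)) -> North
Final: North

Answer: Final heading: North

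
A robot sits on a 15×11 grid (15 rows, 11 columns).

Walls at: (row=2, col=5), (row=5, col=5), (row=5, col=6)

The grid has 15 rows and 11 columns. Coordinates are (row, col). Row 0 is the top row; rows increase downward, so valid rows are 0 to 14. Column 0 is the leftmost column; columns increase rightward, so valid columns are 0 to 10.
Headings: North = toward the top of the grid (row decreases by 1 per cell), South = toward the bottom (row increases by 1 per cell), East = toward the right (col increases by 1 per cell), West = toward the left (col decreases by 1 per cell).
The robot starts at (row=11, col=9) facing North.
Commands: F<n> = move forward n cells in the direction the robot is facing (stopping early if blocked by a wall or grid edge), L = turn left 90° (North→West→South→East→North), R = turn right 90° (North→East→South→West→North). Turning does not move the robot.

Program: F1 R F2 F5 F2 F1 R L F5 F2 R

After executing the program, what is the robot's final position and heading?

Answer: Final position: (row=10, col=10), facing South

Derivation:
Start: (row=11, col=9), facing North
  F1: move forward 1, now at (row=10, col=9)
  R: turn right, now facing East
  F2: move forward 1/2 (blocked), now at (row=10, col=10)
  F5: move forward 0/5 (blocked), now at (row=10, col=10)
  F2: move forward 0/2 (blocked), now at (row=10, col=10)
  F1: move forward 0/1 (blocked), now at (row=10, col=10)
  R: turn right, now facing South
  L: turn left, now facing East
  F5: move forward 0/5 (blocked), now at (row=10, col=10)
  F2: move forward 0/2 (blocked), now at (row=10, col=10)
  R: turn right, now facing South
Final: (row=10, col=10), facing South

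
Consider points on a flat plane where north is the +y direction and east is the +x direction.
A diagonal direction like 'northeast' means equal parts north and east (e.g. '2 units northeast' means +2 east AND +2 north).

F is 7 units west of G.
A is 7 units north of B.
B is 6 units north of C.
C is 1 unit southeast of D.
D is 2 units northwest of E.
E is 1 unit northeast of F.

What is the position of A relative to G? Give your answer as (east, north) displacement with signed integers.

Answer: A is at (east=-7, north=15) relative to G.

Derivation:
Place G at the origin (east=0, north=0).
  F is 7 units west of G: delta (east=-7, north=+0); F at (east=-7, north=0).
  E is 1 unit northeast of F: delta (east=+1, north=+1); E at (east=-6, north=1).
  D is 2 units northwest of E: delta (east=-2, north=+2); D at (east=-8, north=3).
  C is 1 unit southeast of D: delta (east=+1, north=-1); C at (east=-7, north=2).
  B is 6 units north of C: delta (east=+0, north=+6); B at (east=-7, north=8).
  A is 7 units north of B: delta (east=+0, north=+7); A at (east=-7, north=15).
Therefore A relative to G: (east=-7, north=15).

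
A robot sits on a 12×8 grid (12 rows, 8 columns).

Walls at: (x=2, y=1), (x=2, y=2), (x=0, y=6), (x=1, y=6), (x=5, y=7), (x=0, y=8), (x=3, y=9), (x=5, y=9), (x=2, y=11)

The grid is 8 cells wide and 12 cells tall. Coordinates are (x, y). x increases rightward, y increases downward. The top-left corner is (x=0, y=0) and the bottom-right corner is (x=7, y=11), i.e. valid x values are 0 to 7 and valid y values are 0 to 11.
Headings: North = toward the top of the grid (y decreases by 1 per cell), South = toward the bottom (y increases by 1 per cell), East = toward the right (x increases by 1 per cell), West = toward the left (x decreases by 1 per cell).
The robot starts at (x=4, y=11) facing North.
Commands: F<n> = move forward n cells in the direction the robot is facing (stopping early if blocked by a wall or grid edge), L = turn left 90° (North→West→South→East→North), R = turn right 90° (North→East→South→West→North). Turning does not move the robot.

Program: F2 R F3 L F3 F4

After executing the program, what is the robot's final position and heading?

Answer: Final position: (x=4, y=2), facing North

Derivation:
Start: (x=4, y=11), facing North
  F2: move forward 2, now at (x=4, y=9)
  R: turn right, now facing East
  F3: move forward 0/3 (blocked), now at (x=4, y=9)
  L: turn left, now facing North
  F3: move forward 3, now at (x=4, y=6)
  F4: move forward 4, now at (x=4, y=2)
Final: (x=4, y=2), facing North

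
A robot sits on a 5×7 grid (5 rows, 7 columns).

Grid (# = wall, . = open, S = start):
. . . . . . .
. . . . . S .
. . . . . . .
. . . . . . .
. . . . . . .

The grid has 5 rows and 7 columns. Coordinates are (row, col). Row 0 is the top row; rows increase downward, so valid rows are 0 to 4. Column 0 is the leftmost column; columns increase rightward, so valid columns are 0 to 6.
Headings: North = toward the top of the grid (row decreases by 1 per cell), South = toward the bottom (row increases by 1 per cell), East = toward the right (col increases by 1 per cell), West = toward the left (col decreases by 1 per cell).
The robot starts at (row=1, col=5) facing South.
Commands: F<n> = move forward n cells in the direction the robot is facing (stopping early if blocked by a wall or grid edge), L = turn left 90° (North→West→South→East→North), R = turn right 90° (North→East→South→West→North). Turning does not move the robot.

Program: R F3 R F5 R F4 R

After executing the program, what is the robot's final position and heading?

Answer: Final position: (row=0, col=6), facing South

Derivation:
Start: (row=1, col=5), facing South
  R: turn right, now facing West
  F3: move forward 3, now at (row=1, col=2)
  R: turn right, now facing North
  F5: move forward 1/5 (blocked), now at (row=0, col=2)
  R: turn right, now facing East
  F4: move forward 4, now at (row=0, col=6)
  R: turn right, now facing South
Final: (row=0, col=6), facing South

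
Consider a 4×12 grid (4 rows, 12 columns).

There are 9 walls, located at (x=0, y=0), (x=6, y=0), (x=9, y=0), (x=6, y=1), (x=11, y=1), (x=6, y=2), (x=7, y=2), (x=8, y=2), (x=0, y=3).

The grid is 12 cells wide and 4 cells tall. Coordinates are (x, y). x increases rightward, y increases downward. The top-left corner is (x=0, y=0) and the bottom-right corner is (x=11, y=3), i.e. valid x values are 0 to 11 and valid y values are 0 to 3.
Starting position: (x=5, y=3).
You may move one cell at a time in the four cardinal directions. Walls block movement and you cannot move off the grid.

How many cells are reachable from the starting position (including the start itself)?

Answer: Reachable cells: 39

Derivation:
BFS flood-fill from (x=5, y=3):
  Distance 0: (x=5, y=3)
  Distance 1: (x=5, y=2), (x=4, y=3), (x=6, y=3)
  Distance 2: (x=5, y=1), (x=4, y=2), (x=3, y=3), (x=7, y=3)
  Distance 3: (x=5, y=0), (x=4, y=1), (x=3, y=2), (x=2, y=3), (x=8, y=3)
  Distance 4: (x=4, y=0), (x=3, y=1), (x=2, y=2), (x=1, y=3), (x=9, y=3)
  Distance 5: (x=3, y=0), (x=2, y=1), (x=1, y=2), (x=9, y=2), (x=10, y=3)
  Distance 6: (x=2, y=0), (x=1, y=1), (x=9, y=1), (x=0, y=2), (x=10, y=2), (x=11, y=3)
  Distance 7: (x=1, y=0), (x=0, y=1), (x=8, y=1), (x=10, y=1), (x=11, y=2)
  Distance 8: (x=8, y=0), (x=10, y=0), (x=7, y=1)
  Distance 9: (x=7, y=0), (x=11, y=0)
Total reachable: 39 (grid has 39 open cells total)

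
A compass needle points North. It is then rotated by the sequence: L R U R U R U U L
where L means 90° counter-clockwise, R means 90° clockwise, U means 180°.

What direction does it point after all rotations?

Answer: Final heading: East

Derivation:
Start: North
  L (left (90° counter-clockwise)) -> West
  R (right (90° clockwise)) -> North
  U (U-turn (180°)) -> South
  R (right (90° clockwise)) -> West
  U (U-turn (180°)) -> East
  R (right (90° clockwise)) -> South
  U (U-turn (180°)) -> North
  U (U-turn (180°)) -> South
  L (left (90° counter-clockwise)) -> East
Final: East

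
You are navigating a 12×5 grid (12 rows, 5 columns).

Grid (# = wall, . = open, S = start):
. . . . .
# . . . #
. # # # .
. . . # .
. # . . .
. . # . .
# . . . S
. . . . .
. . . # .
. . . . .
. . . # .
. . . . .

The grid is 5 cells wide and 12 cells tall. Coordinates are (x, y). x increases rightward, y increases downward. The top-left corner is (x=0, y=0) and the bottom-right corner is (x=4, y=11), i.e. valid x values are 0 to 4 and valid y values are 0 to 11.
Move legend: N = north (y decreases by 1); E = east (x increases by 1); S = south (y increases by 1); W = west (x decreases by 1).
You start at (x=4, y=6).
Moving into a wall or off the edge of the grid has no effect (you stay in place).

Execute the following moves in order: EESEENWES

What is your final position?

Start: (x=4, y=6)
  E (east): blocked, stay at (x=4, y=6)
  E (east): blocked, stay at (x=4, y=6)
  S (south): (x=4, y=6) -> (x=4, y=7)
  E (east): blocked, stay at (x=4, y=7)
  E (east): blocked, stay at (x=4, y=7)
  N (north): (x=4, y=7) -> (x=4, y=6)
  W (west): (x=4, y=6) -> (x=3, y=6)
  E (east): (x=3, y=6) -> (x=4, y=6)
  S (south): (x=4, y=6) -> (x=4, y=7)
Final: (x=4, y=7)

Answer: Final position: (x=4, y=7)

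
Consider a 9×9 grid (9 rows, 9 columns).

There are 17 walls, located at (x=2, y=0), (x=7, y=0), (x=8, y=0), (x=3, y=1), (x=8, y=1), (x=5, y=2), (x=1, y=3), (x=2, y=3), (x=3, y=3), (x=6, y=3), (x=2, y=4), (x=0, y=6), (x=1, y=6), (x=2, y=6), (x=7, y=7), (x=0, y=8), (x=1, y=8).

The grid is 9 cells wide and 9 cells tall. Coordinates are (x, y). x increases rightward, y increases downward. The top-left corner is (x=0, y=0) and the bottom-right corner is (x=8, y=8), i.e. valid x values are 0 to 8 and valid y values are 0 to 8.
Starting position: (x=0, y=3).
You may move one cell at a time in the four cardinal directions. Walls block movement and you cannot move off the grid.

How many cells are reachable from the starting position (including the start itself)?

Answer: Reachable cells: 64

Derivation:
BFS flood-fill from (x=0, y=3):
  Distance 0: (x=0, y=3)
  Distance 1: (x=0, y=2), (x=0, y=4)
  Distance 2: (x=0, y=1), (x=1, y=2), (x=1, y=4), (x=0, y=5)
  Distance 3: (x=0, y=0), (x=1, y=1), (x=2, y=2), (x=1, y=5)
  Distance 4: (x=1, y=0), (x=2, y=1), (x=3, y=2), (x=2, y=5)
  Distance 5: (x=4, y=2), (x=3, y=5)
  Distance 6: (x=4, y=1), (x=4, y=3), (x=3, y=4), (x=4, y=5), (x=3, y=6)
  Distance 7: (x=4, y=0), (x=5, y=1), (x=5, y=3), (x=4, y=4), (x=5, y=5), (x=4, y=6), (x=3, y=7)
  Distance 8: (x=3, y=0), (x=5, y=0), (x=6, y=1), (x=5, y=4), (x=6, y=5), (x=5, y=6), (x=2, y=7), (x=4, y=7), (x=3, y=8)
  Distance 9: (x=6, y=0), (x=7, y=1), (x=6, y=2), (x=6, y=4), (x=7, y=5), (x=6, y=6), (x=1, y=7), (x=5, y=7), (x=2, y=8), (x=4, y=8)
  Distance 10: (x=7, y=2), (x=7, y=4), (x=8, y=5), (x=7, y=6), (x=0, y=7), (x=6, y=7), (x=5, y=8)
  Distance 11: (x=8, y=2), (x=7, y=3), (x=8, y=4), (x=8, y=6), (x=6, y=8)
  Distance 12: (x=8, y=3), (x=8, y=7), (x=7, y=8)
  Distance 13: (x=8, y=8)
Total reachable: 64 (grid has 64 open cells total)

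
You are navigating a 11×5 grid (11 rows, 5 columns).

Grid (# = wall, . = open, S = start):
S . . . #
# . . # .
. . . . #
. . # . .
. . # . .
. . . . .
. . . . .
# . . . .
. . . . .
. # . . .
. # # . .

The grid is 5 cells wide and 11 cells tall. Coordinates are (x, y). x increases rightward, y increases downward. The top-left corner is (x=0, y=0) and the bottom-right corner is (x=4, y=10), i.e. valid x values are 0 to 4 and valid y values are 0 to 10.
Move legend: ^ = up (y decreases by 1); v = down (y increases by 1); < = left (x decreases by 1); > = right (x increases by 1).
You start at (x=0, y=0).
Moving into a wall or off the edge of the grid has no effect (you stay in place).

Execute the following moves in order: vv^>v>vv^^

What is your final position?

Answer: Final position: (x=2, y=0)

Derivation:
Start: (x=0, y=0)
  v (down): blocked, stay at (x=0, y=0)
  v (down): blocked, stay at (x=0, y=0)
  ^ (up): blocked, stay at (x=0, y=0)
  > (right): (x=0, y=0) -> (x=1, y=0)
  v (down): (x=1, y=0) -> (x=1, y=1)
  > (right): (x=1, y=1) -> (x=2, y=1)
  v (down): (x=2, y=1) -> (x=2, y=2)
  v (down): blocked, stay at (x=2, y=2)
  ^ (up): (x=2, y=2) -> (x=2, y=1)
  ^ (up): (x=2, y=1) -> (x=2, y=0)
Final: (x=2, y=0)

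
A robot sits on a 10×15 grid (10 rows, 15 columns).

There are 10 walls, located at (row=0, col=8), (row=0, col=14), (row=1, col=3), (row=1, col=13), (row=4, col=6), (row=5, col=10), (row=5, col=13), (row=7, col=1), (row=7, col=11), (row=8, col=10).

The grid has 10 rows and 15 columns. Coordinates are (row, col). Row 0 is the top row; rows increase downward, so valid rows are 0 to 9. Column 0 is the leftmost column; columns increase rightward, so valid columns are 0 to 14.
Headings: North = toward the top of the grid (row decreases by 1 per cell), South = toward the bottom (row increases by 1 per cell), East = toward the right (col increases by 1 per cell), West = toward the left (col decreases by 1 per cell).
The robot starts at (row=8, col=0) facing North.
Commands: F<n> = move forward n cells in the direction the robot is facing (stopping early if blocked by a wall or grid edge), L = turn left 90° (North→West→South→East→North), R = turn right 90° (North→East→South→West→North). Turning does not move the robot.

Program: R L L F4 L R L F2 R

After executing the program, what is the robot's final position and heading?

Start: (row=8, col=0), facing North
  R: turn right, now facing East
  L: turn left, now facing North
  L: turn left, now facing West
  F4: move forward 0/4 (blocked), now at (row=8, col=0)
  L: turn left, now facing South
  R: turn right, now facing West
  L: turn left, now facing South
  F2: move forward 1/2 (blocked), now at (row=9, col=0)
  R: turn right, now facing West
Final: (row=9, col=0), facing West

Answer: Final position: (row=9, col=0), facing West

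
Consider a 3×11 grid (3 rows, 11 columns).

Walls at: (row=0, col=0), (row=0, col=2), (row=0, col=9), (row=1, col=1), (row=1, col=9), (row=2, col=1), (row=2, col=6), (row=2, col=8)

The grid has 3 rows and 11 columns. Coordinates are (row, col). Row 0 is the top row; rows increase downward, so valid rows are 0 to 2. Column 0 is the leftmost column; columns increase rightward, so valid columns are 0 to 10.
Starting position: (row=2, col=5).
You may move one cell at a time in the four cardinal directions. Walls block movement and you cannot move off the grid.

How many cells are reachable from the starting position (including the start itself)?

Answer: Reachable cells: 18

Derivation:
BFS flood-fill from (row=2, col=5):
  Distance 0: (row=2, col=5)
  Distance 1: (row=1, col=5), (row=2, col=4)
  Distance 2: (row=0, col=5), (row=1, col=4), (row=1, col=6), (row=2, col=3)
  Distance 3: (row=0, col=4), (row=0, col=6), (row=1, col=3), (row=1, col=7), (row=2, col=2)
  Distance 4: (row=0, col=3), (row=0, col=7), (row=1, col=2), (row=1, col=8), (row=2, col=7)
  Distance 5: (row=0, col=8)
Total reachable: 18 (grid has 25 open cells total)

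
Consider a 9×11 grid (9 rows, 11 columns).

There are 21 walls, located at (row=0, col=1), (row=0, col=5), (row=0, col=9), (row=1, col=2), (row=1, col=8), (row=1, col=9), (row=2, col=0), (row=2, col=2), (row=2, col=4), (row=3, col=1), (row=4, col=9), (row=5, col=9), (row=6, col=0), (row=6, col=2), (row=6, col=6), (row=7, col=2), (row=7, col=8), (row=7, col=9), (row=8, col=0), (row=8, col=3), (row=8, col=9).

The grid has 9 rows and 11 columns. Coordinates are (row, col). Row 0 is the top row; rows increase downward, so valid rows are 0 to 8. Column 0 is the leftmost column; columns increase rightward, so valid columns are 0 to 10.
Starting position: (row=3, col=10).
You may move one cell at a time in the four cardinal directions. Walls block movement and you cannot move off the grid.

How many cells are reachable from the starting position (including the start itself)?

BFS flood-fill from (row=3, col=10):
  Distance 0: (row=3, col=10)
  Distance 1: (row=2, col=10), (row=3, col=9), (row=4, col=10)
  Distance 2: (row=1, col=10), (row=2, col=9), (row=3, col=8), (row=5, col=10)
  Distance 3: (row=0, col=10), (row=2, col=8), (row=3, col=7), (row=4, col=8), (row=6, col=10)
  Distance 4: (row=2, col=7), (row=3, col=6), (row=4, col=7), (row=5, col=8), (row=6, col=9), (row=7, col=10)
  Distance 5: (row=1, col=7), (row=2, col=6), (row=3, col=5), (row=4, col=6), (row=5, col=7), (row=6, col=8), (row=8, col=10)
  Distance 6: (row=0, col=7), (row=1, col=6), (row=2, col=5), (row=3, col=4), (row=4, col=5), (row=5, col=6), (row=6, col=7)
  Distance 7: (row=0, col=6), (row=0, col=8), (row=1, col=5), (row=3, col=3), (row=4, col=4), (row=5, col=5), (row=7, col=7)
  Distance 8: (row=1, col=4), (row=2, col=3), (row=3, col=2), (row=4, col=3), (row=5, col=4), (row=6, col=5), (row=7, col=6), (row=8, col=7)
  Distance 9: (row=0, col=4), (row=1, col=3), (row=4, col=2), (row=5, col=3), (row=6, col=4), (row=7, col=5), (row=8, col=6), (row=8, col=8)
  Distance 10: (row=0, col=3), (row=4, col=1), (row=5, col=2), (row=6, col=3), (row=7, col=4), (row=8, col=5)
  Distance 11: (row=0, col=2), (row=4, col=0), (row=5, col=1), (row=7, col=3), (row=8, col=4)
  Distance 12: (row=3, col=0), (row=5, col=0), (row=6, col=1)
  Distance 13: (row=7, col=1)
  Distance 14: (row=7, col=0), (row=8, col=1)
  Distance 15: (row=8, col=2)
Total reachable: 74 (grid has 78 open cells total)

Answer: Reachable cells: 74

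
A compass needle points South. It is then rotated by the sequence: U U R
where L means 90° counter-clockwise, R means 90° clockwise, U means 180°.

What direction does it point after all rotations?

Start: South
  U (U-turn (180°)) -> North
  U (U-turn (180°)) -> South
  R (right (90° clockwise)) -> West
Final: West

Answer: Final heading: West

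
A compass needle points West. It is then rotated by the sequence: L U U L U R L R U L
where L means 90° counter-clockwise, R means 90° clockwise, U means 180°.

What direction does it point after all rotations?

Answer: Final heading: East

Derivation:
Start: West
  L (left (90° counter-clockwise)) -> South
  U (U-turn (180°)) -> North
  U (U-turn (180°)) -> South
  L (left (90° counter-clockwise)) -> East
  U (U-turn (180°)) -> West
  R (right (90° clockwise)) -> North
  L (left (90° counter-clockwise)) -> West
  R (right (90° clockwise)) -> North
  U (U-turn (180°)) -> South
  L (left (90° counter-clockwise)) -> East
Final: East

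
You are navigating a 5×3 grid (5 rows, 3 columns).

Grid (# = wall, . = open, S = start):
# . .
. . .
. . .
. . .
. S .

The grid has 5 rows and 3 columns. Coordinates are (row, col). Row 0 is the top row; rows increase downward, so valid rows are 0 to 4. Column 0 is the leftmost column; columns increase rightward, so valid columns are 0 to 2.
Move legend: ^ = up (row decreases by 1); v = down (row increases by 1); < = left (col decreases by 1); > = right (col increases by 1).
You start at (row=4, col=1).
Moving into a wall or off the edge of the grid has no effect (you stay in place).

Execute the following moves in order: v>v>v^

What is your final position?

Answer: Final position: (row=3, col=2)

Derivation:
Start: (row=4, col=1)
  v (down): blocked, stay at (row=4, col=1)
  > (right): (row=4, col=1) -> (row=4, col=2)
  v (down): blocked, stay at (row=4, col=2)
  > (right): blocked, stay at (row=4, col=2)
  v (down): blocked, stay at (row=4, col=2)
  ^ (up): (row=4, col=2) -> (row=3, col=2)
Final: (row=3, col=2)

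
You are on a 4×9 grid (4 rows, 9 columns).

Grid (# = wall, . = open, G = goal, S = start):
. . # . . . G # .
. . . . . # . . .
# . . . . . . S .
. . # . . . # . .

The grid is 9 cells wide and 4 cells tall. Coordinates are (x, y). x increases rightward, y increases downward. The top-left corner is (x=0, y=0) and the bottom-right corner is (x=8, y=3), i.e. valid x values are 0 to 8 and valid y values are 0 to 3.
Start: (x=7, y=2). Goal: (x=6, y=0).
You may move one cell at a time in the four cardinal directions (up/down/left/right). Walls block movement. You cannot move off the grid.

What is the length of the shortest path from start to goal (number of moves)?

Answer: Shortest path length: 3

Derivation:
BFS from (x=7, y=2) until reaching (x=6, y=0):
  Distance 0: (x=7, y=2)
  Distance 1: (x=7, y=1), (x=6, y=2), (x=8, y=2), (x=7, y=3)
  Distance 2: (x=6, y=1), (x=8, y=1), (x=5, y=2), (x=8, y=3)
  Distance 3: (x=6, y=0), (x=8, y=0), (x=4, y=2), (x=5, y=3)  <- goal reached here
One shortest path (3 moves): (x=7, y=2) -> (x=6, y=2) -> (x=6, y=1) -> (x=6, y=0)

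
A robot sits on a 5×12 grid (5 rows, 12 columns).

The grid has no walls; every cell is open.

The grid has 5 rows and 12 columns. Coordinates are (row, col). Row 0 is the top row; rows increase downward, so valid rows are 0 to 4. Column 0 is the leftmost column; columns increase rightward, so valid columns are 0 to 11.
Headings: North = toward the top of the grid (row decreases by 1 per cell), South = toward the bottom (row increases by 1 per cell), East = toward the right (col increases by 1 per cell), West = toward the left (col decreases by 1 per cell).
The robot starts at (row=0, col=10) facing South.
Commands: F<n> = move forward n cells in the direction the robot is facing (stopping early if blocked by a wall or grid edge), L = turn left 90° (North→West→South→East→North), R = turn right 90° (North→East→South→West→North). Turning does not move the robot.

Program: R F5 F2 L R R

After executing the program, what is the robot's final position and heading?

Start: (row=0, col=10), facing South
  R: turn right, now facing West
  F5: move forward 5, now at (row=0, col=5)
  F2: move forward 2, now at (row=0, col=3)
  L: turn left, now facing South
  R: turn right, now facing West
  R: turn right, now facing North
Final: (row=0, col=3), facing North

Answer: Final position: (row=0, col=3), facing North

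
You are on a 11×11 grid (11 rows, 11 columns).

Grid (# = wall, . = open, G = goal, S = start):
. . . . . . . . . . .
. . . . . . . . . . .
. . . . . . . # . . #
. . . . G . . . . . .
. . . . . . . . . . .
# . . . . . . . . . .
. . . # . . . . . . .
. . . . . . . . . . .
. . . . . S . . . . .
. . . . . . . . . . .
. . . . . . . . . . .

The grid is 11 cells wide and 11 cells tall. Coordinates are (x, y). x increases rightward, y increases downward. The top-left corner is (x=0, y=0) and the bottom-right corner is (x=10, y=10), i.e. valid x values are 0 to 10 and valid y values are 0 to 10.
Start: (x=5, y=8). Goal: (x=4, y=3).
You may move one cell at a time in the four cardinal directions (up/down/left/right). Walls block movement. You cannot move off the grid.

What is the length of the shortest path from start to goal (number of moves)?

BFS from (x=5, y=8) until reaching (x=4, y=3):
  Distance 0: (x=5, y=8)
  Distance 1: (x=5, y=7), (x=4, y=8), (x=6, y=8), (x=5, y=9)
  Distance 2: (x=5, y=6), (x=4, y=7), (x=6, y=7), (x=3, y=8), (x=7, y=8), (x=4, y=9), (x=6, y=9), (x=5, y=10)
  Distance 3: (x=5, y=5), (x=4, y=6), (x=6, y=6), (x=3, y=7), (x=7, y=7), (x=2, y=8), (x=8, y=8), (x=3, y=9), (x=7, y=9), (x=4, y=10), (x=6, y=10)
  Distance 4: (x=5, y=4), (x=4, y=5), (x=6, y=5), (x=7, y=6), (x=2, y=7), (x=8, y=7), (x=1, y=8), (x=9, y=8), (x=2, y=9), (x=8, y=9), (x=3, y=10), (x=7, y=10)
  Distance 5: (x=5, y=3), (x=4, y=4), (x=6, y=4), (x=3, y=5), (x=7, y=5), (x=2, y=6), (x=8, y=6), (x=1, y=7), (x=9, y=7), (x=0, y=8), (x=10, y=8), (x=1, y=9), (x=9, y=9), (x=2, y=10), (x=8, y=10)
  Distance 6: (x=5, y=2), (x=4, y=3), (x=6, y=3), (x=3, y=4), (x=7, y=4), (x=2, y=5), (x=8, y=5), (x=1, y=6), (x=9, y=6), (x=0, y=7), (x=10, y=7), (x=0, y=9), (x=10, y=9), (x=1, y=10), (x=9, y=10)  <- goal reached here
One shortest path (6 moves): (x=5, y=8) -> (x=4, y=8) -> (x=4, y=7) -> (x=4, y=6) -> (x=4, y=5) -> (x=4, y=4) -> (x=4, y=3)

Answer: Shortest path length: 6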